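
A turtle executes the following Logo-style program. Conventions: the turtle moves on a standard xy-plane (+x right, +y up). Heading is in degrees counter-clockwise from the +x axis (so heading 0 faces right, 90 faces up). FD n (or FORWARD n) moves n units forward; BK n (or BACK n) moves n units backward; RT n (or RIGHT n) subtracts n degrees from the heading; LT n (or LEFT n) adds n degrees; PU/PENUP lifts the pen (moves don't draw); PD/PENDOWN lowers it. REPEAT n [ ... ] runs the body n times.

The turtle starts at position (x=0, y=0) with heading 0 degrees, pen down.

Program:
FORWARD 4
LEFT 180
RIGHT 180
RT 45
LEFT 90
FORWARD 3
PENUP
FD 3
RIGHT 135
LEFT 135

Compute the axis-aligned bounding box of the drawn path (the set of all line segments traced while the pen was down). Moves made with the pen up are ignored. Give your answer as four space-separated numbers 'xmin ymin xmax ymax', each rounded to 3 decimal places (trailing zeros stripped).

Executing turtle program step by step:
Start: pos=(0,0), heading=0, pen down
FD 4: (0,0) -> (4,0) [heading=0, draw]
LT 180: heading 0 -> 180
RT 180: heading 180 -> 0
RT 45: heading 0 -> 315
LT 90: heading 315 -> 45
FD 3: (4,0) -> (6.121,2.121) [heading=45, draw]
PU: pen up
FD 3: (6.121,2.121) -> (8.243,4.243) [heading=45, move]
RT 135: heading 45 -> 270
LT 135: heading 270 -> 45
Final: pos=(8.243,4.243), heading=45, 2 segment(s) drawn

Segment endpoints: x in {0, 4, 6.121}, y in {0, 2.121}
xmin=0, ymin=0, xmax=6.121, ymax=2.121

Answer: 0 0 6.121 2.121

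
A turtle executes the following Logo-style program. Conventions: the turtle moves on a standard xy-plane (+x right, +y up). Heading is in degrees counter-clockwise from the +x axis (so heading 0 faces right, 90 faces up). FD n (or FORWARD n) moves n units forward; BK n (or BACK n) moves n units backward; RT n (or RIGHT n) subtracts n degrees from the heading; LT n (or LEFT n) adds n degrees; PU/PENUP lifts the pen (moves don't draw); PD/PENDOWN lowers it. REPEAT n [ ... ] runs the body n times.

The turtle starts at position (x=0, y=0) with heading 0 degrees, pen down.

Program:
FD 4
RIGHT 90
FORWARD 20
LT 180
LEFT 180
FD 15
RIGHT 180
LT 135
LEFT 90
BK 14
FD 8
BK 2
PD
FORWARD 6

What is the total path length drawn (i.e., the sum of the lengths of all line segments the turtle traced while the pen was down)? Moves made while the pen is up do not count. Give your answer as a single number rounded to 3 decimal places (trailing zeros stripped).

Answer: 69

Derivation:
Executing turtle program step by step:
Start: pos=(0,0), heading=0, pen down
FD 4: (0,0) -> (4,0) [heading=0, draw]
RT 90: heading 0 -> 270
FD 20: (4,0) -> (4,-20) [heading=270, draw]
LT 180: heading 270 -> 90
LT 180: heading 90 -> 270
FD 15: (4,-20) -> (4,-35) [heading=270, draw]
RT 180: heading 270 -> 90
LT 135: heading 90 -> 225
LT 90: heading 225 -> 315
BK 14: (4,-35) -> (-5.899,-25.101) [heading=315, draw]
FD 8: (-5.899,-25.101) -> (-0.243,-30.757) [heading=315, draw]
BK 2: (-0.243,-30.757) -> (-1.657,-29.343) [heading=315, draw]
PD: pen down
FD 6: (-1.657,-29.343) -> (2.586,-33.586) [heading=315, draw]
Final: pos=(2.586,-33.586), heading=315, 7 segment(s) drawn

Segment lengths:
  seg 1: (0,0) -> (4,0), length = 4
  seg 2: (4,0) -> (4,-20), length = 20
  seg 3: (4,-20) -> (4,-35), length = 15
  seg 4: (4,-35) -> (-5.899,-25.101), length = 14
  seg 5: (-5.899,-25.101) -> (-0.243,-30.757), length = 8
  seg 6: (-0.243,-30.757) -> (-1.657,-29.343), length = 2
  seg 7: (-1.657,-29.343) -> (2.586,-33.586), length = 6
Total = 69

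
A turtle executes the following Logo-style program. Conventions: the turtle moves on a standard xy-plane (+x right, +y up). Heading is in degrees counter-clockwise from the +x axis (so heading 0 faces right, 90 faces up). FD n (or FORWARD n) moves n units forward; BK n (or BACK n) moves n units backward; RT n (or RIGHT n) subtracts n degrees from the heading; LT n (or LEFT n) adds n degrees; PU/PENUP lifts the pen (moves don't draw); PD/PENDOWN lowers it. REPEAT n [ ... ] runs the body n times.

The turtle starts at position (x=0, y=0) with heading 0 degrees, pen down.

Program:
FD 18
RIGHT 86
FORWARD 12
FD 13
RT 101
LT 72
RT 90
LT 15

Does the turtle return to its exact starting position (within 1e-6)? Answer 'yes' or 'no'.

Executing turtle program step by step:
Start: pos=(0,0), heading=0, pen down
FD 18: (0,0) -> (18,0) [heading=0, draw]
RT 86: heading 0 -> 274
FD 12: (18,0) -> (18.837,-11.971) [heading=274, draw]
FD 13: (18.837,-11.971) -> (19.744,-24.939) [heading=274, draw]
RT 101: heading 274 -> 173
LT 72: heading 173 -> 245
RT 90: heading 245 -> 155
LT 15: heading 155 -> 170
Final: pos=(19.744,-24.939), heading=170, 3 segment(s) drawn

Start position: (0, 0)
Final position: (19.744, -24.939)
Distance = 31.809; >= 1e-6 -> NOT closed

Answer: no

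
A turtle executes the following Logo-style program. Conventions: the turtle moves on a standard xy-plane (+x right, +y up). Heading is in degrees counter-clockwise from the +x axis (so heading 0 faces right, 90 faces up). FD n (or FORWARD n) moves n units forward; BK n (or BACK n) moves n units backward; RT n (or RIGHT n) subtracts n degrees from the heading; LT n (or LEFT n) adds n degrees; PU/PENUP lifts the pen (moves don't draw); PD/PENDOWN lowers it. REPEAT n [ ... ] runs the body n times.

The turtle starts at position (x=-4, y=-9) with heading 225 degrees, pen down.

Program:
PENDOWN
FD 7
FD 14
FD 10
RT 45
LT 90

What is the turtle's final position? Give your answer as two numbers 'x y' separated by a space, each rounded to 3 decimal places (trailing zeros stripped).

Executing turtle program step by step:
Start: pos=(-4,-9), heading=225, pen down
PD: pen down
FD 7: (-4,-9) -> (-8.95,-13.95) [heading=225, draw]
FD 14: (-8.95,-13.95) -> (-18.849,-23.849) [heading=225, draw]
FD 10: (-18.849,-23.849) -> (-25.92,-30.92) [heading=225, draw]
RT 45: heading 225 -> 180
LT 90: heading 180 -> 270
Final: pos=(-25.92,-30.92), heading=270, 3 segment(s) drawn

Answer: -25.92 -30.92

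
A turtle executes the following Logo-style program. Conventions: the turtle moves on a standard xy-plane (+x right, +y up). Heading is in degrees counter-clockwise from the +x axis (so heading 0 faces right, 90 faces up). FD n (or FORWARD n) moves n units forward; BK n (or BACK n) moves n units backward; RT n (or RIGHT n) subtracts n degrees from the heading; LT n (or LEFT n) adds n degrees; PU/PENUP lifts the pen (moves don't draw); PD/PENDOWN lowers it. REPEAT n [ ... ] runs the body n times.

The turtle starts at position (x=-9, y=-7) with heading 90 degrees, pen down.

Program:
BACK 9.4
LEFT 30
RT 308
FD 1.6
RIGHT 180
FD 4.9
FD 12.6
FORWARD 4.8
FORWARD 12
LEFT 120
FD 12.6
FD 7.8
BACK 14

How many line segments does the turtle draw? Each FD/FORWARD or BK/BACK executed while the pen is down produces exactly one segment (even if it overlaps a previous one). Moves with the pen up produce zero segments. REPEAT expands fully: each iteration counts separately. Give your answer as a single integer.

Executing turtle program step by step:
Start: pos=(-9,-7), heading=90, pen down
BK 9.4: (-9,-7) -> (-9,-16.4) [heading=90, draw]
LT 30: heading 90 -> 120
RT 308: heading 120 -> 172
FD 1.6: (-9,-16.4) -> (-10.584,-16.177) [heading=172, draw]
RT 180: heading 172 -> 352
FD 4.9: (-10.584,-16.177) -> (-5.732,-16.859) [heading=352, draw]
FD 12.6: (-5.732,-16.859) -> (6.745,-18.613) [heading=352, draw]
FD 4.8: (6.745,-18.613) -> (11.499,-19.281) [heading=352, draw]
FD 12: (11.499,-19.281) -> (23.382,-20.951) [heading=352, draw]
LT 120: heading 352 -> 112
FD 12.6: (23.382,-20.951) -> (18.662,-9.268) [heading=112, draw]
FD 7.8: (18.662,-9.268) -> (15.74,-2.036) [heading=112, draw]
BK 14: (15.74,-2.036) -> (20.984,-15.017) [heading=112, draw]
Final: pos=(20.984,-15.017), heading=112, 9 segment(s) drawn
Segments drawn: 9

Answer: 9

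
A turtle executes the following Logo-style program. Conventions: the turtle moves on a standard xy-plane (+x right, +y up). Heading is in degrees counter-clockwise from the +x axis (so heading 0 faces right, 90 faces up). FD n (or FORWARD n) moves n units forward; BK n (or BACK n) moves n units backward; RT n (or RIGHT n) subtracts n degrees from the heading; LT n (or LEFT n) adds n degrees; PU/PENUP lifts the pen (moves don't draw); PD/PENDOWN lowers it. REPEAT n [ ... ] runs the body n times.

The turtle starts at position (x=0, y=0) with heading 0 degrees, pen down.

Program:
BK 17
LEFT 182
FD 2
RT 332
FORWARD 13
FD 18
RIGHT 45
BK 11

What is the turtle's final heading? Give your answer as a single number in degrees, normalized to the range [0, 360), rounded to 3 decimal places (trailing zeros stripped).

Executing turtle program step by step:
Start: pos=(0,0), heading=0, pen down
BK 17: (0,0) -> (-17,0) [heading=0, draw]
LT 182: heading 0 -> 182
FD 2: (-17,0) -> (-18.999,-0.07) [heading=182, draw]
RT 332: heading 182 -> 210
FD 13: (-18.999,-0.07) -> (-30.257,-6.57) [heading=210, draw]
FD 18: (-30.257,-6.57) -> (-45.846,-15.57) [heading=210, draw]
RT 45: heading 210 -> 165
BK 11: (-45.846,-15.57) -> (-35.22,-18.417) [heading=165, draw]
Final: pos=(-35.22,-18.417), heading=165, 5 segment(s) drawn

Answer: 165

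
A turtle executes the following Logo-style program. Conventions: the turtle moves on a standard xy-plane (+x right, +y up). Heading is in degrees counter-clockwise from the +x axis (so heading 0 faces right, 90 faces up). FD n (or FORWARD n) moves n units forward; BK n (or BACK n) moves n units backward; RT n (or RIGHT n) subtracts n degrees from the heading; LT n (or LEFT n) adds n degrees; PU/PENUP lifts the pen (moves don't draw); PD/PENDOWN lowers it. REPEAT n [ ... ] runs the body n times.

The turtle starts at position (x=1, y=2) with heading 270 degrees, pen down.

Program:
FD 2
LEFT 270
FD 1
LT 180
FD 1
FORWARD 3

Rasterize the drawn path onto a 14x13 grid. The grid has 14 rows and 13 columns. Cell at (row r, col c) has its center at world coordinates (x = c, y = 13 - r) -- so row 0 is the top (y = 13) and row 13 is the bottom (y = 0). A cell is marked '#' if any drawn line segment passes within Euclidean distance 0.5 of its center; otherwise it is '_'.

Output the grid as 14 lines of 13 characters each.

Answer: _____________
_____________
_____________
_____________
_____________
_____________
_____________
_____________
_____________
_____________
_____________
_#___________
_#___________
#####________

Derivation:
Segment 0: (1,2) -> (1,0)
Segment 1: (1,0) -> (-0,0)
Segment 2: (-0,0) -> (1,-0)
Segment 3: (1,-0) -> (4,-0)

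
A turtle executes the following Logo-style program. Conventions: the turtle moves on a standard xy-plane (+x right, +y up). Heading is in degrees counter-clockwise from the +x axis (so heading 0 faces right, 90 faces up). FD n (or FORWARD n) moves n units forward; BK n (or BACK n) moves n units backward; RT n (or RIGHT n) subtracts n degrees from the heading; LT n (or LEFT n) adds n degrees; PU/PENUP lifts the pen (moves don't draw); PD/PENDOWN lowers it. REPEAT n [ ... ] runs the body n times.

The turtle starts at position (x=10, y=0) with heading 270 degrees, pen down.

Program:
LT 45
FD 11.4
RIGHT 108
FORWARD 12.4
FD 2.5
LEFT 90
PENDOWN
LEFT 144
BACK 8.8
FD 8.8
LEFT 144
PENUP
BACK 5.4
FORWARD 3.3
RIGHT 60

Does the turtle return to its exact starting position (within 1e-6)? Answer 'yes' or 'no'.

Executing turtle program step by step:
Start: pos=(10,0), heading=270, pen down
LT 45: heading 270 -> 315
FD 11.4: (10,0) -> (18.061,-8.061) [heading=315, draw]
RT 108: heading 315 -> 207
FD 12.4: (18.061,-8.061) -> (7.013,-13.69) [heading=207, draw]
FD 2.5: (7.013,-13.69) -> (4.785,-14.825) [heading=207, draw]
LT 90: heading 207 -> 297
PD: pen down
LT 144: heading 297 -> 81
BK 8.8: (4.785,-14.825) -> (3.408,-23.517) [heading=81, draw]
FD 8.8: (3.408,-23.517) -> (4.785,-14.825) [heading=81, draw]
LT 144: heading 81 -> 225
PU: pen up
BK 5.4: (4.785,-14.825) -> (8.603,-11.007) [heading=225, move]
FD 3.3: (8.603,-11.007) -> (6.27,-13.341) [heading=225, move]
RT 60: heading 225 -> 165
Final: pos=(6.27,-13.341), heading=165, 5 segment(s) drawn

Start position: (10, 0)
Final position: (6.27, -13.341)
Distance = 13.852; >= 1e-6 -> NOT closed

Answer: no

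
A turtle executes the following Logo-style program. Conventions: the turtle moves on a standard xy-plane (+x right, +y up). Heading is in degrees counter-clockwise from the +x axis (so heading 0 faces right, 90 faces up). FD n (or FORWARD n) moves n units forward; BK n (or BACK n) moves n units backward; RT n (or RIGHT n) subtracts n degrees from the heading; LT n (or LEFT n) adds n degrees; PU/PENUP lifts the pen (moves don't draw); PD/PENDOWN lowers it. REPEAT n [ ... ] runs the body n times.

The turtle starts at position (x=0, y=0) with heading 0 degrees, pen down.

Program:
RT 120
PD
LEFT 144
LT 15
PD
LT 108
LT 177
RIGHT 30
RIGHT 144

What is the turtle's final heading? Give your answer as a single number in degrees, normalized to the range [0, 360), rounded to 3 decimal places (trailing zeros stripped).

Answer: 150

Derivation:
Executing turtle program step by step:
Start: pos=(0,0), heading=0, pen down
RT 120: heading 0 -> 240
PD: pen down
LT 144: heading 240 -> 24
LT 15: heading 24 -> 39
PD: pen down
LT 108: heading 39 -> 147
LT 177: heading 147 -> 324
RT 30: heading 324 -> 294
RT 144: heading 294 -> 150
Final: pos=(0,0), heading=150, 0 segment(s) drawn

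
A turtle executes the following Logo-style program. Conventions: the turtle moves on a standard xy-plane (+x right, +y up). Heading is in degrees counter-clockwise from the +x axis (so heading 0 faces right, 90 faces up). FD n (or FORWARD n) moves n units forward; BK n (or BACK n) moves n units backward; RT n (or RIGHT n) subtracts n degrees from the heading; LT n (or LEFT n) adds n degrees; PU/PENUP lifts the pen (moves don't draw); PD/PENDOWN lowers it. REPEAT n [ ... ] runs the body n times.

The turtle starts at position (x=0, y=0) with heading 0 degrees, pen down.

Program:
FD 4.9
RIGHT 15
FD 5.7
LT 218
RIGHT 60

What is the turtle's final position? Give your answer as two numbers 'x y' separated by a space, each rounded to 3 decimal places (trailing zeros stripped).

Answer: 10.406 -1.475

Derivation:
Executing turtle program step by step:
Start: pos=(0,0), heading=0, pen down
FD 4.9: (0,0) -> (4.9,0) [heading=0, draw]
RT 15: heading 0 -> 345
FD 5.7: (4.9,0) -> (10.406,-1.475) [heading=345, draw]
LT 218: heading 345 -> 203
RT 60: heading 203 -> 143
Final: pos=(10.406,-1.475), heading=143, 2 segment(s) drawn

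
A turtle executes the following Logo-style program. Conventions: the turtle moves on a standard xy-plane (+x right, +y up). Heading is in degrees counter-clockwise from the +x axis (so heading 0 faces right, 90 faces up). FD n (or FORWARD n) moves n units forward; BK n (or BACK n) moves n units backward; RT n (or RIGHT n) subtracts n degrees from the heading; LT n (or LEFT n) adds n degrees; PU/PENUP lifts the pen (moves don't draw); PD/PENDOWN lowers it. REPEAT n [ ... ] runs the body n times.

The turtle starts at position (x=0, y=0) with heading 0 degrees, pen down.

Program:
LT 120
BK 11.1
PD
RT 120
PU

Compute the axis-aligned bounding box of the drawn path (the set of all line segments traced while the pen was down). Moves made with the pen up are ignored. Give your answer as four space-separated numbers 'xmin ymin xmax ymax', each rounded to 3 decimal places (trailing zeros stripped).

Executing turtle program step by step:
Start: pos=(0,0), heading=0, pen down
LT 120: heading 0 -> 120
BK 11.1: (0,0) -> (5.55,-9.613) [heading=120, draw]
PD: pen down
RT 120: heading 120 -> 0
PU: pen up
Final: pos=(5.55,-9.613), heading=0, 1 segment(s) drawn

Segment endpoints: x in {0, 5.55}, y in {-9.613, 0}
xmin=0, ymin=-9.613, xmax=5.55, ymax=0

Answer: 0 -9.613 5.55 0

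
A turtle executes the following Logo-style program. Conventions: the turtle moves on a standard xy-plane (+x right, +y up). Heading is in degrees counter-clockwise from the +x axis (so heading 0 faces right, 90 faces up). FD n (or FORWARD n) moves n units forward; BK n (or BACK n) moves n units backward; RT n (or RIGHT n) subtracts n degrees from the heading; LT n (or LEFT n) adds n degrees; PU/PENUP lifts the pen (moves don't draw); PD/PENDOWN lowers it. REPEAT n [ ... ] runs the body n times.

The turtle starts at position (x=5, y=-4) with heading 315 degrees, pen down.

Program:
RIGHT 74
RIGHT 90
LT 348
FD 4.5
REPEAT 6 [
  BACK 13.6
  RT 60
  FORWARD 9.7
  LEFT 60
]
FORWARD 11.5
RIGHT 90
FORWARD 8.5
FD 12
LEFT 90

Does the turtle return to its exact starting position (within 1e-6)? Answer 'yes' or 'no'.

Executing turtle program step by step:
Start: pos=(5,-4), heading=315, pen down
RT 74: heading 315 -> 241
RT 90: heading 241 -> 151
LT 348: heading 151 -> 139
FD 4.5: (5,-4) -> (1.604,-1.048) [heading=139, draw]
REPEAT 6 [
  -- iteration 1/6 --
  BK 13.6: (1.604,-1.048) -> (11.868,-9.97) [heading=139, draw]
  RT 60: heading 139 -> 79
  FD 9.7: (11.868,-9.97) -> (13.719,-0.448) [heading=79, draw]
  LT 60: heading 79 -> 139
  -- iteration 2/6 --
  BK 13.6: (13.719,-0.448) -> (23.983,-9.371) [heading=139, draw]
  RT 60: heading 139 -> 79
  FD 9.7: (23.983,-9.371) -> (25.834,0.151) [heading=79, draw]
  LT 60: heading 79 -> 139
  -- iteration 3/6 --
  BK 13.6: (25.834,0.151) -> (36.098,-8.771) [heading=139, draw]
  RT 60: heading 139 -> 79
  FD 9.7: (36.098,-8.771) -> (37.948,0.75) [heading=79, draw]
  LT 60: heading 79 -> 139
  -- iteration 4/6 --
  BK 13.6: (37.948,0.75) -> (48.213,-8.172) [heading=139, draw]
  RT 60: heading 139 -> 79
  FD 9.7: (48.213,-8.172) -> (50.063,1.35) [heading=79, draw]
  LT 60: heading 79 -> 139
  -- iteration 5/6 --
  BK 13.6: (50.063,1.35) -> (60.327,-7.573) [heading=139, draw]
  RT 60: heading 139 -> 79
  FD 9.7: (60.327,-7.573) -> (62.178,1.949) [heading=79, draw]
  LT 60: heading 79 -> 139
  -- iteration 6/6 --
  BK 13.6: (62.178,1.949) -> (72.442,-6.973) [heading=139, draw]
  RT 60: heading 139 -> 79
  FD 9.7: (72.442,-6.973) -> (74.293,2.549) [heading=79, draw]
  LT 60: heading 79 -> 139
]
FD 11.5: (74.293,2.549) -> (65.614,10.093) [heading=139, draw]
RT 90: heading 139 -> 49
FD 8.5: (65.614,10.093) -> (71.191,16.508) [heading=49, draw]
FD 12: (71.191,16.508) -> (79.063,25.565) [heading=49, draw]
LT 90: heading 49 -> 139
Final: pos=(79.063,25.565), heading=139, 16 segment(s) drawn

Start position: (5, -4)
Final position: (79.063, 25.565)
Distance = 79.746; >= 1e-6 -> NOT closed

Answer: no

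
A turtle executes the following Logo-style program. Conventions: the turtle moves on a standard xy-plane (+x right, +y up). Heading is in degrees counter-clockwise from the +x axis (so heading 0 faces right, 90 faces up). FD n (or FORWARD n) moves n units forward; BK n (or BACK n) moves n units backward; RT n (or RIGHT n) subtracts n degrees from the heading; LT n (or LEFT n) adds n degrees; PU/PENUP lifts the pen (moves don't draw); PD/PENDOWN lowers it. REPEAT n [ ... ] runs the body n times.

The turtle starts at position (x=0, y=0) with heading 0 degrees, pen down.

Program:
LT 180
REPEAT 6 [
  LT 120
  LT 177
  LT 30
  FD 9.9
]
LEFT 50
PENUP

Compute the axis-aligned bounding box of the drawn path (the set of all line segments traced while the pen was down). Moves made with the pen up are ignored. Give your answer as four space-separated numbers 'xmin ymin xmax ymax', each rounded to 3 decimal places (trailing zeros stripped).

Answer: -12.33 0 14.822 34.134

Derivation:
Executing turtle program step by step:
Start: pos=(0,0), heading=0, pen down
LT 180: heading 0 -> 180
REPEAT 6 [
  -- iteration 1/6 --
  LT 120: heading 180 -> 300
  LT 177: heading 300 -> 117
  LT 30: heading 117 -> 147
  FD 9.9: (0,0) -> (-8.303,5.392) [heading=147, draw]
  -- iteration 2/6 --
  LT 120: heading 147 -> 267
  LT 177: heading 267 -> 84
  LT 30: heading 84 -> 114
  FD 9.9: (-8.303,5.392) -> (-12.33,14.436) [heading=114, draw]
  -- iteration 3/6 --
  LT 120: heading 114 -> 234
  LT 177: heading 234 -> 51
  LT 30: heading 51 -> 81
  FD 9.9: (-12.33,14.436) -> (-10.781,24.214) [heading=81, draw]
  -- iteration 4/6 --
  LT 120: heading 81 -> 201
  LT 177: heading 201 -> 18
  LT 30: heading 18 -> 48
  FD 9.9: (-10.781,24.214) -> (-4.156,31.571) [heading=48, draw]
  -- iteration 5/6 --
  LT 120: heading 48 -> 168
  LT 177: heading 168 -> 345
  LT 30: heading 345 -> 15
  FD 9.9: (-4.156,31.571) -> (5.406,34.134) [heading=15, draw]
  -- iteration 6/6 --
  LT 120: heading 15 -> 135
  LT 177: heading 135 -> 312
  LT 30: heading 312 -> 342
  FD 9.9: (5.406,34.134) -> (14.822,31.074) [heading=342, draw]
]
LT 50: heading 342 -> 32
PU: pen up
Final: pos=(14.822,31.074), heading=32, 6 segment(s) drawn

Segment endpoints: x in {-12.33, -10.781, -8.303, -4.156, 0, 5.406, 14.822}, y in {0, 5.392, 14.436, 24.214, 31.074, 31.571, 34.134}
xmin=-12.33, ymin=0, xmax=14.822, ymax=34.134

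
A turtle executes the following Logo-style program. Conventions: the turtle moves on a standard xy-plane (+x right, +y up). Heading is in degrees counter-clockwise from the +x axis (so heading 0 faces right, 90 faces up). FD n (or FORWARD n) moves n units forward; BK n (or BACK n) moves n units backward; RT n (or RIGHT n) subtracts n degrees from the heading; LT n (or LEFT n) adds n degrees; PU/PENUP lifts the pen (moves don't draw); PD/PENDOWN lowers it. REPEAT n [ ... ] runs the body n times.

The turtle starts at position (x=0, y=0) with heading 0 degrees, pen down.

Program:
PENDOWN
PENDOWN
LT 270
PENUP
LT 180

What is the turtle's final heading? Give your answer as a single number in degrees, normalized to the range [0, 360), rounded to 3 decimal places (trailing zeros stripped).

Answer: 90

Derivation:
Executing turtle program step by step:
Start: pos=(0,0), heading=0, pen down
PD: pen down
PD: pen down
LT 270: heading 0 -> 270
PU: pen up
LT 180: heading 270 -> 90
Final: pos=(0,0), heading=90, 0 segment(s) drawn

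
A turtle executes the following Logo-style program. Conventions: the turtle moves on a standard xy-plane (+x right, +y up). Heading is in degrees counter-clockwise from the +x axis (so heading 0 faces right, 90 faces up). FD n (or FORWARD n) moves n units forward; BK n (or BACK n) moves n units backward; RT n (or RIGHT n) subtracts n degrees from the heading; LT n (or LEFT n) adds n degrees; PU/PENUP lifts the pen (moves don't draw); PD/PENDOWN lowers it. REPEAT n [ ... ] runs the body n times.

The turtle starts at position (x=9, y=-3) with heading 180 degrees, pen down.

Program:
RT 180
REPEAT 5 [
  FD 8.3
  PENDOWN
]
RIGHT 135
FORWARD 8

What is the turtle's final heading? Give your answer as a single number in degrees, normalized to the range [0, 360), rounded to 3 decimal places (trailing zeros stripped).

Answer: 225

Derivation:
Executing turtle program step by step:
Start: pos=(9,-3), heading=180, pen down
RT 180: heading 180 -> 0
REPEAT 5 [
  -- iteration 1/5 --
  FD 8.3: (9,-3) -> (17.3,-3) [heading=0, draw]
  PD: pen down
  -- iteration 2/5 --
  FD 8.3: (17.3,-3) -> (25.6,-3) [heading=0, draw]
  PD: pen down
  -- iteration 3/5 --
  FD 8.3: (25.6,-3) -> (33.9,-3) [heading=0, draw]
  PD: pen down
  -- iteration 4/5 --
  FD 8.3: (33.9,-3) -> (42.2,-3) [heading=0, draw]
  PD: pen down
  -- iteration 5/5 --
  FD 8.3: (42.2,-3) -> (50.5,-3) [heading=0, draw]
  PD: pen down
]
RT 135: heading 0 -> 225
FD 8: (50.5,-3) -> (44.843,-8.657) [heading=225, draw]
Final: pos=(44.843,-8.657), heading=225, 6 segment(s) drawn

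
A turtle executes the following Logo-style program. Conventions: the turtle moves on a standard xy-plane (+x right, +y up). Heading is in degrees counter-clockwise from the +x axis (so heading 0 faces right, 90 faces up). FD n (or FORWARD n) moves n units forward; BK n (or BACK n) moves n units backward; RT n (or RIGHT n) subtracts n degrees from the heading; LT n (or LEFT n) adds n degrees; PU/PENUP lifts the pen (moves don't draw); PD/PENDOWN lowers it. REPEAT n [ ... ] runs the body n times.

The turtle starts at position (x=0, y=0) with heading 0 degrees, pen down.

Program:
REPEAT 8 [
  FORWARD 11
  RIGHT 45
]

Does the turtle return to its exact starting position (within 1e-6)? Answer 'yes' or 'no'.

Executing turtle program step by step:
Start: pos=(0,0), heading=0, pen down
REPEAT 8 [
  -- iteration 1/8 --
  FD 11: (0,0) -> (11,0) [heading=0, draw]
  RT 45: heading 0 -> 315
  -- iteration 2/8 --
  FD 11: (11,0) -> (18.778,-7.778) [heading=315, draw]
  RT 45: heading 315 -> 270
  -- iteration 3/8 --
  FD 11: (18.778,-7.778) -> (18.778,-18.778) [heading=270, draw]
  RT 45: heading 270 -> 225
  -- iteration 4/8 --
  FD 11: (18.778,-18.778) -> (11,-26.556) [heading=225, draw]
  RT 45: heading 225 -> 180
  -- iteration 5/8 --
  FD 11: (11,-26.556) -> (0,-26.556) [heading=180, draw]
  RT 45: heading 180 -> 135
  -- iteration 6/8 --
  FD 11: (0,-26.556) -> (-7.778,-18.778) [heading=135, draw]
  RT 45: heading 135 -> 90
  -- iteration 7/8 --
  FD 11: (-7.778,-18.778) -> (-7.778,-7.778) [heading=90, draw]
  RT 45: heading 90 -> 45
  -- iteration 8/8 --
  FD 11: (-7.778,-7.778) -> (0,0) [heading=45, draw]
  RT 45: heading 45 -> 0
]
Final: pos=(0,0), heading=0, 8 segment(s) drawn

Start position: (0, 0)
Final position: (0, 0)
Distance = 0; < 1e-6 -> CLOSED

Answer: yes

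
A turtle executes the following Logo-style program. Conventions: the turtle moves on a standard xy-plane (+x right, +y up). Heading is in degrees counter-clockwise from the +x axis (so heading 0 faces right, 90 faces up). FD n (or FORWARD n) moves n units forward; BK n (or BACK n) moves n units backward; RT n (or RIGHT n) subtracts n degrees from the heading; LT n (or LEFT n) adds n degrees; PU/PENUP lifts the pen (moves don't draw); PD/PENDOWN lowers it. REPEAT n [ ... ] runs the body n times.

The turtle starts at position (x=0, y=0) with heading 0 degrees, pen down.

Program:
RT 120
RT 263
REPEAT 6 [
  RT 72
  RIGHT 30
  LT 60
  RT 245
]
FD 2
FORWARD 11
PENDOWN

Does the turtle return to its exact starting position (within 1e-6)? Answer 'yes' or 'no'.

Executing turtle program step by step:
Start: pos=(0,0), heading=0, pen down
RT 120: heading 0 -> 240
RT 263: heading 240 -> 337
REPEAT 6 [
  -- iteration 1/6 --
  RT 72: heading 337 -> 265
  RT 30: heading 265 -> 235
  LT 60: heading 235 -> 295
  RT 245: heading 295 -> 50
  -- iteration 2/6 --
  RT 72: heading 50 -> 338
  RT 30: heading 338 -> 308
  LT 60: heading 308 -> 8
  RT 245: heading 8 -> 123
  -- iteration 3/6 --
  RT 72: heading 123 -> 51
  RT 30: heading 51 -> 21
  LT 60: heading 21 -> 81
  RT 245: heading 81 -> 196
  -- iteration 4/6 --
  RT 72: heading 196 -> 124
  RT 30: heading 124 -> 94
  LT 60: heading 94 -> 154
  RT 245: heading 154 -> 269
  -- iteration 5/6 --
  RT 72: heading 269 -> 197
  RT 30: heading 197 -> 167
  LT 60: heading 167 -> 227
  RT 245: heading 227 -> 342
  -- iteration 6/6 --
  RT 72: heading 342 -> 270
  RT 30: heading 270 -> 240
  LT 60: heading 240 -> 300
  RT 245: heading 300 -> 55
]
FD 2: (0,0) -> (1.147,1.638) [heading=55, draw]
FD 11: (1.147,1.638) -> (7.456,10.649) [heading=55, draw]
PD: pen down
Final: pos=(7.456,10.649), heading=55, 2 segment(s) drawn

Start position: (0, 0)
Final position: (7.456, 10.649)
Distance = 13; >= 1e-6 -> NOT closed

Answer: no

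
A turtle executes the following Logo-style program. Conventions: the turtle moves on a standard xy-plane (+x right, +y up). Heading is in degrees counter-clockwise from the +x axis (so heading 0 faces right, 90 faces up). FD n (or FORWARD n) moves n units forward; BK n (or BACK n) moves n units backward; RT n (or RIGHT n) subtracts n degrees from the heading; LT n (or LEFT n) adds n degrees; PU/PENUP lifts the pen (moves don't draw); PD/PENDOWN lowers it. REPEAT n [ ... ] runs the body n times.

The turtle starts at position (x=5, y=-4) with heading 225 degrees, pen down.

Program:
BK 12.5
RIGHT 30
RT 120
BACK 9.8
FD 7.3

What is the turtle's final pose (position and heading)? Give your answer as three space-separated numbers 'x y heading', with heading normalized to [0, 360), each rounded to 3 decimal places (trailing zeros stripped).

Executing turtle program step by step:
Start: pos=(5,-4), heading=225, pen down
BK 12.5: (5,-4) -> (13.839,4.839) [heading=225, draw]
RT 30: heading 225 -> 195
RT 120: heading 195 -> 75
BK 9.8: (13.839,4.839) -> (11.302,-4.627) [heading=75, draw]
FD 7.3: (11.302,-4.627) -> (13.192,2.424) [heading=75, draw]
Final: pos=(13.192,2.424), heading=75, 3 segment(s) drawn

Answer: 13.192 2.424 75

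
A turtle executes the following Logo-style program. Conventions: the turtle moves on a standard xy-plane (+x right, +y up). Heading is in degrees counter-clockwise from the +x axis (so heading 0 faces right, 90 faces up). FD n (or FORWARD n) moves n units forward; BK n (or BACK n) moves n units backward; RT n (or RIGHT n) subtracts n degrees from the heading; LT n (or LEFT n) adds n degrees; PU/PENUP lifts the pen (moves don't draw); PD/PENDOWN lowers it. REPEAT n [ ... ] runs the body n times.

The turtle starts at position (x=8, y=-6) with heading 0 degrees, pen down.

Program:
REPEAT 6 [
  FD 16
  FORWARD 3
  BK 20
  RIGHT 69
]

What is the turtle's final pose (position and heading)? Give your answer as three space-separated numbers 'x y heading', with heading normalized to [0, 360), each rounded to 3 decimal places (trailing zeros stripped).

Answer: 7.205 -6.105 306

Derivation:
Executing turtle program step by step:
Start: pos=(8,-6), heading=0, pen down
REPEAT 6 [
  -- iteration 1/6 --
  FD 16: (8,-6) -> (24,-6) [heading=0, draw]
  FD 3: (24,-6) -> (27,-6) [heading=0, draw]
  BK 20: (27,-6) -> (7,-6) [heading=0, draw]
  RT 69: heading 0 -> 291
  -- iteration 2/6 --
  FD 16: (7,-6) -> (12.734,-20.937) [heading=291, draw]
  FD 3: (12.734,-20.937) -> (13.809,-23.738) [heading=291, draw]
  BK 20: (13.809,-23.738) -> (6.642,-5.066) [heading=291, draw]
  RT 69: heading 291 -> 222
  -- iteration 3/6 --
  FD 16: (6.642,-5.066) -> (-5.249,-15.773) [heading=222, draw]
  FD 3: (-5.249,-15.773) -> (-7.478,-17.78) [heading=222, draw]
  BK 20: (-7.478,-17.78) -> (7.385,-4.397) [heading=222, draw]
  RT 69: heading 222 -> 153
  -- iteration 4/6 --
  FD 16: (7.385,-4.397) -> (-6.871,2.867) [heading=153, draw]
  FD 3: (-6.871,2.867) -> (-9.544,4.229) [heading=153, draw]
  BK 20: (-9.544,4.229) -> (8.276,-4.851) [heading=153, draw]
  RT 69: heading 153 -> 84
  -- iteration 5/6 --
  FD 16: (8.276,-4.851) -> (9.948,11.061) [heading=84, draw]
  FD 3: (9.948,11.061) -> (10.262,14.045) [heading=84, draw]
  BK 20: (10.262,14.045) -> (8.171,-5.846) [heading=84, draw]
  RT 69: heading 84 -> 15
  -- iteration 6/6 --
  FD 16: (8.171,-5.846) -> (23.626,-1.705) [heading=15, draw]
  FD 3: (23.626,-1.705) -> (26.524,-0.928) [heading=15, draw]
  BK 20: (26.524,-0.928) -> (7.205,-6.105) [heading=15, draw]
  RT 69: heading 15 -> 306
]
Final: pos=(7.205,-6.105), heading=306, 18 segment(s) drawn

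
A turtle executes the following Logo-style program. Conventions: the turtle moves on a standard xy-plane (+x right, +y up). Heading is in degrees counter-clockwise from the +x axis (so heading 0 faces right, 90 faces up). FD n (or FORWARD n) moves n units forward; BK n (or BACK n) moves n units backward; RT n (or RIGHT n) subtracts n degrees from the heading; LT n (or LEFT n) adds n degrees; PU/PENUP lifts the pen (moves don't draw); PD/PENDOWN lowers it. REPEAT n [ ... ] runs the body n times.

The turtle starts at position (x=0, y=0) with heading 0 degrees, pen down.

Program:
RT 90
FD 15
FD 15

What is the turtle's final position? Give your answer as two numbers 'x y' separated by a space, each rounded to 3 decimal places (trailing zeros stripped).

Executing turtle program step by step:
Start: pos=(0,0), heading=0, pen down
RT 90: heading 0 -> 270
FD 15: (0,0) -> (0,-15) [heading=270, draw]
FD 15: (0,-15) -> (0,-30) [heading=270, draw]
Final: pos=(0,-30), heading=270, 2 segment(s) drawn

Answer: 0 -30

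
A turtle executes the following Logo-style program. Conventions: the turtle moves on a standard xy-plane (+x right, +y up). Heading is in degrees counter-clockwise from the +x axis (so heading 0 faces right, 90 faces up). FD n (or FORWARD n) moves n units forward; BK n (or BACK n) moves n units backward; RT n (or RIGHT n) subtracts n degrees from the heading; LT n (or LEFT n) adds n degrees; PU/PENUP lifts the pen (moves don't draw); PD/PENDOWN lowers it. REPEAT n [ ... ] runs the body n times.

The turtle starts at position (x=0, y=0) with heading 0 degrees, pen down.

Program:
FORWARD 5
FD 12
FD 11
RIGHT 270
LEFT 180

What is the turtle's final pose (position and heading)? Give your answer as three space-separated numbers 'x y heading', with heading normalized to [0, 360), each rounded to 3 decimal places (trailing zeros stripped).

Answer: 28 0 270

Derivation:
Executing turtle program step by step:
Start: pos=(0,0), heading=0, pen down
FD 5: (0,0) -> (5,0) [heading=0, draw]
FD 12: (5,0) -> (17,0) [heading=0, draw]
FD 11: (17,0) -> (28,0) [heading=0, draw]
RT 270: heading 0 -> 90
LT 180: heading 90 -> 270
Final: pos=(28,0), heading=270, 3 segment(s) drawn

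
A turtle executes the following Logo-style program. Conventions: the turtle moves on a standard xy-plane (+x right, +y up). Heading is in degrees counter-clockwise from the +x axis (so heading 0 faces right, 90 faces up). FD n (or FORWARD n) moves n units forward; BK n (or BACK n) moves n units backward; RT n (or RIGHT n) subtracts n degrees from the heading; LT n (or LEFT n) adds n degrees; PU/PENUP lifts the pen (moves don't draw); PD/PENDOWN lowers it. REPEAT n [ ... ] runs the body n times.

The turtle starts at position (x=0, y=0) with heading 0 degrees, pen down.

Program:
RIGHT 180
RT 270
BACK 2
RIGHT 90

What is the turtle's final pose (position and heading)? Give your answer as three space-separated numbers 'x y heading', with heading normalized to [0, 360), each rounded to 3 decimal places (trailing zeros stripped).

Answer: 0 2 180

Derivation:
Executing turtle program step by step:
Start: pos=(0,0), heading=0, pen down
RT 180: heading 0 -> 180
RT 270: heading 180 -> 270
BK 2: (0,0) -> (0,2) [heading=270, draw]
RT 90: heading 270 -> 180
Final: pos=(0,2), heading=180, 1 segment(s) drawn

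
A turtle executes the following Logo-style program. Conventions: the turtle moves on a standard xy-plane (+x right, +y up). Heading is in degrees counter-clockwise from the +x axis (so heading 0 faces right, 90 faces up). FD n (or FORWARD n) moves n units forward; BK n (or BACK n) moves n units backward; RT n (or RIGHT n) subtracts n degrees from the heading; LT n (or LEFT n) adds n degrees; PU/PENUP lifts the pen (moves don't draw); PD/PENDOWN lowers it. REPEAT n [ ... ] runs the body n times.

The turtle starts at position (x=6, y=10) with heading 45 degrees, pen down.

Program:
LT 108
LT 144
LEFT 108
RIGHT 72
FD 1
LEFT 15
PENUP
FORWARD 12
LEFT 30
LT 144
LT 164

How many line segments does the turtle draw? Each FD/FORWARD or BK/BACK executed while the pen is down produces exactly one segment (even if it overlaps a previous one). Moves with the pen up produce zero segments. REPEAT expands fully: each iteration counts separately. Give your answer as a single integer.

Answer: 1

Derivation:
Executing turtle program step by step:
Start: pos=(6,10), heading=45, pen down
LT 108: heading 45 -> 153
LT 144: heading 153 -> 297
LT 108: heading 297 -> 45
RT 72: heading 45 -> 333
FD 1: (6,10) -> (6.891,9.546) [heading=333, draw]
LT 15: heading 333 -> 348
PU: pen up
FD 12: (6.891,9.546) -> (18.629,7.051) [heading=348, move]
LT 30: heading 348 -> 18
LT 144: heading 18 -> 162
LT 164: heading 162 -> 326
Final: pos=(18.629,7.051), heading=326, 1 segment(s) drawn
Segments drawn: 1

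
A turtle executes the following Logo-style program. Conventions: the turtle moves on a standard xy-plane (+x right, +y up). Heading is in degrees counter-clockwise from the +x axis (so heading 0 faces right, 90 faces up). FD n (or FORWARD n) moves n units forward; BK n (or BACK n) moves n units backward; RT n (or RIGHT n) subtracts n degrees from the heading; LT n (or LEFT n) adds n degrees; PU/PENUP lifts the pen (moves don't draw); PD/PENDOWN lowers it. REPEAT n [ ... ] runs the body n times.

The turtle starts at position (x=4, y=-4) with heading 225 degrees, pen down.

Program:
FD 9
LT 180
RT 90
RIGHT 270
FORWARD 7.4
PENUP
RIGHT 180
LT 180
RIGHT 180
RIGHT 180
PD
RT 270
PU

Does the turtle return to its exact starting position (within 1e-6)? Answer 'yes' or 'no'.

Executing turtle program step by step:
Start: pos=(4,-4), heading=225, pen down
FD 9: (4,-4) -> (-2.364,-10.364) [heading=225, draw]
LT 180: heading 225 -> 45
RT 90: heading 45 -> 315
RT 270: heading 315 -> 45
FD 7.4: (-2.364,-10.364) -> (2.869,-5.131) [heading=45, draw]
PU: pen up
RT 180: heading 45 -> 225
LT 180: heading 225 -> 45
RT 180: heading 45 -> 225
RT 180: heading 225 -> 45
PD: pen down
RT 270: heading 45 -> 135
PU: pen up
Final: pos=(2.869,-5.131), heading=135, 2 segment(s) drawn

Start position: (4, -4)
Final position: (2.869, -5.131)
Distance = 1.6; >= 1e-6 -> NOT closed

Answer: no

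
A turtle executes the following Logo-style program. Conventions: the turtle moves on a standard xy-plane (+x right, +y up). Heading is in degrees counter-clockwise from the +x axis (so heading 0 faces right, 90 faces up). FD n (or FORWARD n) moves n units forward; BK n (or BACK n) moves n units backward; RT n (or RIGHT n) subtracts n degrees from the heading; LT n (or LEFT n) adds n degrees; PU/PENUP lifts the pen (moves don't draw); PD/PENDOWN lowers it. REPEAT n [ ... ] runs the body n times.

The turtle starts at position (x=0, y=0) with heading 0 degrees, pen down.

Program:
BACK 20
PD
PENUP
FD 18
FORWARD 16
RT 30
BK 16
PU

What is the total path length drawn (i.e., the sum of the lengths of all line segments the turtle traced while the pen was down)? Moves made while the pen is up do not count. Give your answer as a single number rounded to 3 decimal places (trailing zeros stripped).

Answer: 20

Derivation:
Executing turtle program step by step:
Start: pos=(0,0), heading=0, pen down
BK 20: (0,0) -> (-20,0) [heading=0, draw]
PD: pen down
PU: pen up
FD 18: (-20,0) -> (-2,0) [heading=0, move]
FD 16: (-2,0) -> (14,0) [heading=0, move]
RT 30: heading 0 -> 330
BK 16: (14,0) -> (0.144,8) [heading=330, move]
PU: pen up
Final: pos=(0.144,8), heading=330, 1 segment(s) drawn

Segment lengths:
  seg 1: (0,0) -> (-20,0), length = 20
Total = 20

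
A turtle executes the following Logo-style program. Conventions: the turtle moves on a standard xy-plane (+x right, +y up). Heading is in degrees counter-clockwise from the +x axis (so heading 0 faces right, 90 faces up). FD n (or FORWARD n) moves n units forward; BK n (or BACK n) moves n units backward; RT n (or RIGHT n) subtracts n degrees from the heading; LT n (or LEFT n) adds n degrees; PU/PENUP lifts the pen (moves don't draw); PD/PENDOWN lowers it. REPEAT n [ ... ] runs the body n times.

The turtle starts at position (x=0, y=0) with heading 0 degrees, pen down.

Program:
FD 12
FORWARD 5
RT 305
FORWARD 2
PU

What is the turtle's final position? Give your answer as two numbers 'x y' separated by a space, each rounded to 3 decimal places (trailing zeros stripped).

Executing turtle program step by step:
Start: pos=(0,0), heading=0, pen down
FD 12: (0,0) -> (12,0) [heading=0, draw]
FD 5: (12,0) -> (17,0) [heading=0, draw]
RT 305: heading 0 -> 55
FD 2: (17,0) -> (18.147,1.638) [heading=55, draw]
PU: pen up
Final: pos=(18.147,1.638), heading=55, 3 segment(s) drawn

Answer: 18.147 1.638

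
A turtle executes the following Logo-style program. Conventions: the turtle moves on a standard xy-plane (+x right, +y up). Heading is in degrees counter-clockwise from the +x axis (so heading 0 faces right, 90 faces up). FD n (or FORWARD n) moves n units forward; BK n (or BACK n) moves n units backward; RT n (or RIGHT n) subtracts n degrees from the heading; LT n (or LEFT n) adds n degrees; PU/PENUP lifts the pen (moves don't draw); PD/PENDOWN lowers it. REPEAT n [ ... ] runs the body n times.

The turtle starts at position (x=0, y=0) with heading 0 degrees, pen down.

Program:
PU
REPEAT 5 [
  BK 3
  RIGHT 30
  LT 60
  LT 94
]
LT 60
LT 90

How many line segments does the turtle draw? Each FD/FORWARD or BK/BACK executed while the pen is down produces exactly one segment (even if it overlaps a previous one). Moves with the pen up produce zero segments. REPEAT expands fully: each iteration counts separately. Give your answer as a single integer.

Answer: 0

Derivation:
Executing turtle program step by step:
Start: pos=(0,0), heading=0, pen down
PU: pen up
REPEAT 5 [
  -- iteration 1/5 --
  BK 3: (0,0) -> (-3,0) [heading=0, move]
  RT 30: heading 0 -> 330
  LT 60: heading 330 -> 30
  LT 94: heading 30 -> 124
  -- iteration 2/5 --
  BK 3: (-3,0) -> (-1.322,-2.487) [heading=124, move]
  RT 30: heading 124 -> 94
  LT 60: heading 94 -> 154
  LT 94: heading 154 -> 248
  -- iteration 3/5 --
  BK 3: (-1.322,-2.487) -> (-0.199,0.294) [heading=248, move]
  RT 30: heading 248 -> 218
  LT 60: heading 218 -> 278
  LT 94: heading 278 -> 12
  -- iteration 4/5 --
  BK 3: (-0.199,0.294) -> (-3.133,-0.329) [heading=12, move]
  RT 30: heading 12 -> 342
  LT 60: heading 342 -> 42
  LT 94: heading 42 -> 136
  -- iteration 5/5 --
  BK 3: (-3.133,-0.329) -> (-0.975,-2.413) [heading=136, move]
  RT 30: heading 136 -> 106
  LT 60: heading 106 -> 166
  LT 94: heading 166 -> 260
]
LT 60: heading 260 -> 320
LT 90: heading 320 -> 50
Final: pos=(-0.975,-2.413), heading=50, 0 segment(s) drawn
Segments drawn: 0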